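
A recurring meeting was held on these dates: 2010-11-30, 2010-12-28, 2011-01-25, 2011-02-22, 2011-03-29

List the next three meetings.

2011-04-26, 2011-05-31, 2011-06-28

These are Tuesdays with 28, 28, 28, 35-day gaps.
Each is the final Tuesday of its month — 2010-11-30 is past the 28th, so '4th Tuesday' doesn't fit.
April 2011 ends with Tuesday 2011-04-26.
May 2011 ends with Tuesday 2011-05-31.
June 2011 ends with Tuesday 2011-06-28.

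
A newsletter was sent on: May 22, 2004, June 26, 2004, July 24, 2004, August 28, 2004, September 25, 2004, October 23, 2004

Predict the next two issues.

Gaps: 35, 28, 35, 28, 28 days — a mix of 28 and 35. Every date is a Saturday.
Each is the 4th Saturday of its month.
4th Saturday of November 2004: November 27, 2004.
December 2004 — 4th Saturday is December 25, 2004.

November 27, 2004; December 25, 2004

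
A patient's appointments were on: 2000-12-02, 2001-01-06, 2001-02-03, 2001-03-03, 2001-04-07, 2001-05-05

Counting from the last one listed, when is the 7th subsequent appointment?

2001-12-01

These are Saturdays at 28- or 35-day spacing (35, 28, 28, 35, 28).
The pattern: 1st Saturday of the month.
1st Saturday of June 2001: 2001-06-02.
July 2001 — 1st Saturday is 2001-07-07.
1st Saturday of August 2001: 2001-08-04.
1st Saturday of September 2001: 2001-09-01.
1st Saturday of October 2001: 2001-10-06.
1st Saturday of November 2001: 2001-11-03.
December 2001 — 1st Saturday is 2001-12-01.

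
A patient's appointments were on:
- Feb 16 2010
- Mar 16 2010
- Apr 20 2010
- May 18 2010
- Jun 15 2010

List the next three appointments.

These are Tuesdays at 28- or 35-day spacing (28, 35, 28, 28).
The pattern: 3rd Tuesday of the month.
3rd Tuesday of July 2010: Jul 20 2010.
August 2010 — 3rd Tuesday is Aug 17 2010.
3rd Tuesday of September 2010: Sep 21 2010.

Jul 20 2010, Aug 17 2010, Sep 21 2010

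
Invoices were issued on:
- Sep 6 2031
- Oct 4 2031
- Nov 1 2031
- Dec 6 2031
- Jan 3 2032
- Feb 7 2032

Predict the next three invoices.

Mar 6 2032, Apr 3 2032, May 1 2032

All dates are Saturdays, 28, 28, 35, 28, 35 days apart.
Specifically, the 1st Saturday of each month.
1st Saturday of March 2032: Mar 6 2032.
1st Saturday of April 2032: Apr 3 2032.
1st Saturday of May 2032: May 1 2032.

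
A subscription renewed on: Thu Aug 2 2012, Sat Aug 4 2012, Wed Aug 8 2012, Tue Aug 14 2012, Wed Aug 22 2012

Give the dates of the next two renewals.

Sat Sep 1 2012, Thu Sep 13 2012

Intervals are 2, 4, 6, 8 days — an arithmetic progression with common difference 2.
Next gap: 10 days. Wed Aug 22 2012 + 10 days = Sat Sep 1 2012.
Next gap: 12 days. Sat Sep 1 2012 + 12 days = Thu Sep 13 2012.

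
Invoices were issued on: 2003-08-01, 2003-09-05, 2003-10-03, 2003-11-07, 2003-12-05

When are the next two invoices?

2004-01-02, 2004-02-06

Gaps: 35, 28, 35, 28 days — a mix of 28 and 35. Every date is a Friday.
Each is the 1st Friday of its month.
1st Friday of January 2004: 2004-01-02.
February 2004 — 1st Friday is 2004-02-06.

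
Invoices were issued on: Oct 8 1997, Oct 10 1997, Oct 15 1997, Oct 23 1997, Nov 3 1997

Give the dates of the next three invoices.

Nov 17 1997, Dec 4 1997, Dec 24 1997

Intervals are 2, 5, 8, 11 days — an arithmetic progression with common difference 3.
Next gap: 14 days. Nov 3 1997 + 14 days = Nov 17 1997.
Next gap: 17 days. Nov 17 1997 + 17 days = Dec 4 1997.
Next gap: 20 days. Dec 4 1997 + 20 days = Dec 24 1997.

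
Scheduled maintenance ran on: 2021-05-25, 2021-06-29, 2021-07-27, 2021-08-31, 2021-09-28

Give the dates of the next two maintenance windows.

All Tuesdays; the gaps (35, 28, 35, 28) vary with month length.
This is the last Tuesday of each month.
October 2021 ends with Tuesday 2021-10-26.
Last Tuesday of November 2021: 2021-11-30.

2021-10-26, 2021-11-30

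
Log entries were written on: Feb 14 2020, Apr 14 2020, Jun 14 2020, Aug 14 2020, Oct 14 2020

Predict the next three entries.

Gaps: 60, 61, 61, 61 days — not constant. Every event is on the 14th of the month.
Pattern: the 14th of every 2 months.
December 2020: Dec 14 2020.
February 2021: Feb 14 2021.
Next: April 2021 → Apr 14 2021.

Dec 14 2020, Feb 14 2021, Apr 14 2021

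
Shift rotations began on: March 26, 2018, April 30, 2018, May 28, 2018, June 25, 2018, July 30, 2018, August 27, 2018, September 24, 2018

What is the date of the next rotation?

October 29, 2018

All Mondays; the gaps (35, 28, 28, 35, 28, 28) vary with month length.
This is the last Monday of each month.
Last Monday of October 2018: October 29, 2018.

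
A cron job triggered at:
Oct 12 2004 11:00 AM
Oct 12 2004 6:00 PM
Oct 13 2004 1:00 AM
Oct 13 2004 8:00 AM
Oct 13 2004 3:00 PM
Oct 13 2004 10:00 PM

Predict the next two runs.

The interval is a steady 7 hours (7, 7, 7, 7, 7).
Oct 13 2004 10:00 PM + 7 h = Oct 14 2004 5:00 AM.
Oct 14 2004 5:00 AM + 7 h = Oct 14 2004 12:00 PM.

Oct 14 2004 5:00 AM, Oct 14 2004 12:00 PM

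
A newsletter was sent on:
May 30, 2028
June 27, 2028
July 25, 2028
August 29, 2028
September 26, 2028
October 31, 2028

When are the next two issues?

These are Tuesdays with 28, 28, 35, 28, 35-day gaps.
Each is the final Tuesday of its month — May 30, 2028 is past the 28th, so '4th Tuesday' doesn't fit.
November 2028 ends with Tuesday November 28, 2028.
Last Tuesday of December 2028: December 26, 2028.

November 28, 2028; December 26, 2028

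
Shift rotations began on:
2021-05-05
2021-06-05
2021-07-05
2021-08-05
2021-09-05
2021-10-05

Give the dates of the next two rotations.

The day-of-month is always 5 (31, 30, 31, 31, 30 days between events).
So this recurs on the 5th of each month.
November 2021: 2021-11-05.
Next: December 2021 → 2021-12-05.

2021-11-05, 2021-12-05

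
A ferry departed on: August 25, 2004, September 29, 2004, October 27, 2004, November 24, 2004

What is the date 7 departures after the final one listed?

June 29, 2005

These are Wednesdays with 35, 28, 28-day gaps.
Each is the final Wednesday of its month — September 29, 2004 is past the 28th, so '4th Wednesday' doesn't fit.
Last Wednesday of December 2004: December 29, 2004.
Last Wednesday of January 2005: January 26, 2005.
February 2005 ends with Wednesday February 23, 2005.
March 2005 ends with Wednesday March 30, 2005.
April 2005 ends with Wednesday April 27, 2005.
May 2005 ends with Wednesday May 25, 2005.
Last Wednesday of June 2005: June 29, 2005.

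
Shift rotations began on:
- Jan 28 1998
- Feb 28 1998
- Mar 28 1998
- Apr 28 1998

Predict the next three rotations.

The day-of-month is always 28 (31, 28, 31 days between events).
So this recurs on the 28th of each month.
Next: May 1998 → May 28 1998.
Next: June 1998 → Jun 28 1998.
Next: July 1998 → Jul 28 1998.

May 28 1998, Jun 28 1998, Jul 28 1998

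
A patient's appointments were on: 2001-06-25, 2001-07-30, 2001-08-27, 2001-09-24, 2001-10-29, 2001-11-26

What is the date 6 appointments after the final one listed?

These are Mondays with 35, 28, 28, 35, 28-day gaps.
Each is the final Monday of its month — 2001-07-30 is past the 28th, so '4th Monday' doesn't fit.
December 2001 ends with Monday 2001-12-31.
Last Monday of January 2002: 2002-01-28.
February 2002 ends with Monday 2002-02-25.
March 2002 ends with Monday 2002-03-25.
Last Monday of April 2002: 2002-04-29.
May 2002 ends with Monday 2002-05-27.

2002-05-27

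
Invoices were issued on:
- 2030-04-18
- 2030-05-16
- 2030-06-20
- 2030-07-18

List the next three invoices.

2030-08-15, 2030-09-19, 2030-10-17

Gaps: 28, 35, 28 days — a mix of 28 and 35. Every date is a Thursday.
Each is the 3rd Thursday of its month.
August 2030 — 3rd Thursday is 2030-08-15.
September 2030 — 3rd Thursday is 2030-09-19.
3rd Thursday of October 2030: 2030-10-17.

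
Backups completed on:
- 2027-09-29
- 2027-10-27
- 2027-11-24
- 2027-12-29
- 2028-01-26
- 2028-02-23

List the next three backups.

2028-03-29, 2028-04-26, 2028-05-31

These are Wednesdays with 28, 28, 35, 28, 28-day gaps.
Each is the final Wednesday of its month — 2027-09-29 is past the 28th, so '4th Wednesday' doesn't fit.
Last Wednesday of March 2028: 2028-03-29.
April 2028 ends with Wednesday 2028-04-26.
Last Wednesday of May 2028: 2028-05-31.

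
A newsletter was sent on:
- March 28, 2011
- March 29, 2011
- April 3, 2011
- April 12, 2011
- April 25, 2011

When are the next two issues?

May 12, 2011; June 2, 2011

Intervals are 1, 5, 9, 13 days — an arithmetic progression with common difference 4.
Next gap: 17 days. April 25, 2011 + 17 days = May 12, 2011.
Next gap: 21 days. May 12, 2011 + 21 days = June 2, 2011.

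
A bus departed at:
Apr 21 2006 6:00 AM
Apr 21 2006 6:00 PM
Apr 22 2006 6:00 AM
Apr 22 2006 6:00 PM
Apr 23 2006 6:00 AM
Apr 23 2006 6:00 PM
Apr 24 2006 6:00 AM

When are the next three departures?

Apr 24 2006 6:00 PM, Apr 25 2006 6:00 AM, Apr 25 2006 6:00 PM

Gaps: 12, 12, 12, 12, 12, 12 hours — each event is 12 hours after the previous one.
Apr 24 2006 6:00 AM + 12 h = Apr 24 2006 6:00 PM.
Apr 24 2006 6:00 PM + 12 h = Apr 25 2006 6:00 AM.
Apr 25 2006 6:00 AM + 12 h = Apr 25 2006 6:00 PM.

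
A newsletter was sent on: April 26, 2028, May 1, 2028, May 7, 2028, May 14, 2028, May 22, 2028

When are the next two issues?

May 31, 2028; June 10, 2028

Gaps: 5, 6, 7, 8 days — each gap is 1 larger than the previous one.
Next gap: 9 days. May 22, 2028 + 9 days = May 31, 2028.
Next gap: 10 days. May 31, 2028 + 10 days = June 10, 2028.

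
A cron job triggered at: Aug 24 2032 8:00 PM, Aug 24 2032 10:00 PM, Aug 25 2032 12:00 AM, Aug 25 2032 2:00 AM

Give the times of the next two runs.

Aug 25 2032 4:00 AM, Aug 25 2032 6:00 AM

The interval is a steady 2 hours (2, 2, 2).
Aug 25 2032 2:00 AM + 2 h = Aug 25 2032 4:00 AM.
Aug 25 2032 4:00 AM + 2 h = Aug 25 2032 6:00 AM.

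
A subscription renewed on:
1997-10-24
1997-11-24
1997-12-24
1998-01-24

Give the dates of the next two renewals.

Gaps: 31, 30, 31 days — not constant. Every event is on the 24th of the month.
Pattern: the 24th of each month.
February 1998: 1998-02-24.
March 1998: 1998-03-24.

1998-02-24, 1998-03-24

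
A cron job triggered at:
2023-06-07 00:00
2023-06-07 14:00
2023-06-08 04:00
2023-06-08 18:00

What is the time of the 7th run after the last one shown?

2023-06-12 20:00

Gaps: 14, 14, 14 hours — each event is 14 hours after the previous one.
2023-06-08 18:00 + 14 h = 2023-06-09 08:00.
2023-06-09 08:00 + 14 h = 2023-06-09 22:00.
2023-06-09 22:00 + 14 h = 2023-06-10 12:00.
2023-06-10 12:00 + 14 h = 2023-06-11 02:00.
2023-06-11 02:00 + 14 h = 2023-06-11 16:00.
2023-06-11 16:00 + 14 h = 2023-06-12 06:00.
2023-06-12 06:00 + 14 h = 2023-06-12 20:00.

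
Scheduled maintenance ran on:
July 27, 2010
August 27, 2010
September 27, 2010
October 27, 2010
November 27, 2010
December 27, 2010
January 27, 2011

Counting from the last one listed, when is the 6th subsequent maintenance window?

July 27, 2011

The day-of-month is always 27 (31, 31, 30, 31, 30, 31 days between events).
So this recurs on the 27th of each month.
Next: February 2011 → February 27, 2011.
Next: March 2011 → March 27, 2011.
April 2011: April 27, 2011.
Next: May 2011 → May 27, 2011.
June 2011: June 27, 2011.
July 2011: July 27, 2011.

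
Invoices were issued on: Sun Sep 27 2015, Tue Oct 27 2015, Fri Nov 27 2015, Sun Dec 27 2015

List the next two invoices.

Gaps: 30, 31, 30 days — not constant. Every event is on the 27th of the month.
Pattern: the 27th of each month.
January 2016: Wed Jan 27 2016.
Next: February 2016 → Sat Feb 27 2016.

Wed Jan 27 2016, Sat Feb 27 2016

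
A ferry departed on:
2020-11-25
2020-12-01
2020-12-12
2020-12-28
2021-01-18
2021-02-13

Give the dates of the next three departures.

2021-03-16, 2021-04-21, 2021-06-01

Gaps: 6, 11, 16, 21, 26 days — each gap is 5 larger than the previous one.
Next gap: 31 days. 2021-02-13 + 31 days = 2021-03-16.
Next gap: 36 days. 2021-03-16 + 36 days = 2021-04-21.
Next gap: 41 days. 2021-04-21 + 41 days = 2021-06-01.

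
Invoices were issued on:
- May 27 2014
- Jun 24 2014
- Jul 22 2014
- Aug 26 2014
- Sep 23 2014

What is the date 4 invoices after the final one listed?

These are Tuesdays at 28- or 35-day spacing (28, 28, 35, 28).
The pattern: 4th Tuesday of the month.
October 2014 — 4th Tuesday is Oct 28 2014.
November 2014 — 4th Tuesday is Nov 25 2014.
4th Tuesday of December 2014: Dec 23 2014.
January 2015 — 4th Tuesday is Jan 27 2015.

Jan 27 2015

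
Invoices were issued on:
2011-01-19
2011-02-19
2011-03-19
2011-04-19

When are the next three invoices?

2011-05-19, 2011-06-19, 2011-07-19

Gaps: 31, 28, 31 days — not constant. Every event is on the 19th of the month.
Pattern: the 19th of each month.
Next: May 2011 → 2011-05-19.
June 2011: 2011-06-19.
Next: July 2011 → 2011-07-19.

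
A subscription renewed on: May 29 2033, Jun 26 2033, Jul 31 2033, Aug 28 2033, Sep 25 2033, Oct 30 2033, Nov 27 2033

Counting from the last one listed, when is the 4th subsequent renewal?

Mar 26 2034

All Sundays; the gaps (28, 35, 28, 28, 35, 28) vary with month length.
This is the last Sunday of each month.
December 2033 ends with Sunday Dec 25 2033.
Last Sunday of January 2034: Jan 29 2034.
Last Sunday of February 2034: Feb 26 2034.
March 2034 ends with Sunday Mar 26 2034.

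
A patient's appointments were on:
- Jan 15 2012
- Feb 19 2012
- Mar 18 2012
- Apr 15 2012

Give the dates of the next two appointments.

May 20 2012, Jun 17 2012

These are Sundays at 28- or 35-day spacing (35, 28, 28).
The pattern: 3rd Sunday of the month.
May 2012 — 3rd Sunday is May 20 2012.
3rd Sunday of June 2012: Jun 17 2012.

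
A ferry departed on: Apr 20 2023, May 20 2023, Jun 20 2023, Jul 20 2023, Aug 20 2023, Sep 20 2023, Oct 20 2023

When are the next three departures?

The day-of-month is always 20 (30, 31, 30, 31, 31, 30 days between events).
So this recurs on the 20th of each month.
Next: November 2023 → Nov 20 2023.
December 2023: Dec 20 2023.
Next: January 2024 → Jan 20 2024.

Nov 20 2023, Dec 20 2023, Jan 20 2024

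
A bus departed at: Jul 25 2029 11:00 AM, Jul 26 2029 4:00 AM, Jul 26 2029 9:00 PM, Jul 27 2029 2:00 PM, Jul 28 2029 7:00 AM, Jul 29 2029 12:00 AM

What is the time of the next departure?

The interval is a steady 17 hours (17, 17, 17, 17, 17).
Jul 29 2029 12:00 AM + 17 h = Jul 29 2029 5:00 PM.

Jul 29 2029 5:00 PM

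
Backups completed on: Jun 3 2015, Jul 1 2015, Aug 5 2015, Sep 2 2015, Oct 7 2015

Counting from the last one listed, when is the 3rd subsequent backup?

Jan 6 2016

These are Wednesdays at 28- or 35-day spacing (28, 35, 28, 35).
The pattern: 1st Wednesday of the month.
November 2015 — 1st Wednesday is Nov 4 2015.
December 2015 — 1st Wednesday is Dec 2 2015.
January 2016 — 1st Wednesday is Jan 6 2016.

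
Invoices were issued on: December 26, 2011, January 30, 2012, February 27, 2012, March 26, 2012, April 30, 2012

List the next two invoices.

All Mondays; the gaps (35, 28, 28, 35) vary with month length.
This is the last Monday of each month.
May 2012 ends with Monday May 28, 2012.
June 2012 ends with Monday June 25, 2012.

May 28, 2012; June 25, 2012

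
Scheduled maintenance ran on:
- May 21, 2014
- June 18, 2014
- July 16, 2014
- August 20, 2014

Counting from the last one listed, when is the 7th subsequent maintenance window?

Gaps: 28, 28, 35 days — a mix of 28 and 35. Every date is a Wednesday.
Each is the 3rd Wednesday of its month.
3rd Wednesday of September 2014: September 17, 2014.
3rd Wednesday of October 2014: October 15, 2014.
3rd Wednesday of November 2014: November 19, 2014.
December 2014 — 3rd Wednesday is December 17, 2014.
January 2015 — 3rd Wednesday is January 21, 2015.
3rd Wednesday of February 2015: February 18, 2015.
March 2015 — 3rd Wednesday is March 18, 2015.

March 18, 2015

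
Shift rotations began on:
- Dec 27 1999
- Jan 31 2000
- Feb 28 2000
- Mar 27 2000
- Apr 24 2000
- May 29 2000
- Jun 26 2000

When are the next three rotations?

Jul 31 2000, Aug 28 2000, Sep 25 2000

These are Mondays with 35, 28, 28, 28, 35, 28-day gaps.
Each is the final Monday of its month — Jan 31 2000 is past the 28th, so '4th Monday' doesn't fit.
Last Monday of July 2000: Jul 31 2000.
Last Monday of August 2000: Aug 28 2000.
September 2000 ends with Monday Sep 25 2000.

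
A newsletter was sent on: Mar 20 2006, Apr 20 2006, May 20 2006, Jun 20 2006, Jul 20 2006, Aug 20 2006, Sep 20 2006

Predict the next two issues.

Gaps: 31, 30, 31, 30, 31, 31 days — not constant. Every event is on the 20th of the month.
Pattern: the 20th of each month.
Next: October 2006 → Oct 20 2006.
Next: November 2006 → Nov 20 2006.

Oct 20 2006, Nov 20 2006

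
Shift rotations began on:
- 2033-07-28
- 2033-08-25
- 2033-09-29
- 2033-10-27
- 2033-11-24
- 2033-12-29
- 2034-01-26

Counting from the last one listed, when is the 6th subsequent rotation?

2034-07-27

Every date is a Thursday; gaps 28, 35, 28, 28, 35, 28 days.
Each is the last Thursday of its month (at least one falls on the 29th or later, ruling out '4th Thursday').
Last Thursday of February 2034: 2034-02-23.
March 2034 ends with Thursday 2034-03-30.
Last Thursday of April 2034: 2034-04-27.
May 2034 ends with Thursday 2034-05-25.
June 2034 ends with Thursday 2034-06-29.
Last Thursday of July 2034: 2034-07-27.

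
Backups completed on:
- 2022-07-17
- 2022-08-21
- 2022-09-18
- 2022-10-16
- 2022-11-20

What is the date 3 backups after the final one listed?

2023-02-19

All dates are Sundays, 35, 28, 28, 35 days apart.
Specifically, the 3rd Sunday of each month.
3rd Sunday of December 2022: 2022-12-18.
3rd Sunday of January 2023: 2023-01-15.
February 2023 — 3rd Sunday is 2023-02-19.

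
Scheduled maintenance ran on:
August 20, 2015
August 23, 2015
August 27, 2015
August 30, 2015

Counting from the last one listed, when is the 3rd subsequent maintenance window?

September 10, 2015

Every event lands on a Thursday or Sunday (gaps cycle 3, 4, 3).
So the schedule is: every Thursday and Sunday.
Next Thursday: September 3, 2015.
Next Sunday: September 6, 2015.
Next Thursday: September 10, 2015.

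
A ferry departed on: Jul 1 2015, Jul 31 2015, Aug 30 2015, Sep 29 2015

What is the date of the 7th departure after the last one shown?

The spacing is 30, 30, 30 days — always 30 days.
Sep 29 2015 + 30 days = Oct 29 2015.
Oct 29 2015 + 30 days = Nov 28 2015.
Nov 28 2015 + 30 days = Dec 28 2015.
Dec 28 2015 + 30 days = Jan 27 2016.
Jan 27 2016 + 30 days = Feb 26 2016.
Feb 26 2016 + 30 days = Mar 27 2016.
Mar 27 2016 + 30 days = Apr 26 2016.

Apr 26 2016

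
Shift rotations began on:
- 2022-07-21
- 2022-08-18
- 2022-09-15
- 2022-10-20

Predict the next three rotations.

Gaps: 28, 28, 35 days — a mix of 28 and 35. Every date is a Thursday.
Each is the 3rd Thursday of its month.
November 2022 — 3rd Thursday is 2022-11-17.
December 2022 — 3rd Thursday is 2022-12-15.
3rd Thursday of January 2023: 2023-01-19.

2022-11-17, 2022-12-15, 2023-01-19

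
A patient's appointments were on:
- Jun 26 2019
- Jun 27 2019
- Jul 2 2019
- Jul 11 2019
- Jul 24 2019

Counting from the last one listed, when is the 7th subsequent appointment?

The spacing grows by 4 each time: 1, 5, 9, 13 days.
Next gap: 17 days. Jul 24 2019 + 17 days = Aug 10 2019.
Next gap: 21 days. Aug 10 2019 + 21 days = Aug 31 2019.
Next gap: 25 days. Aug 31 2019 + 25 days = Sep 25 2019.
Next gap: 29 days. Sep 25 2019 + 29 days = Oct 24 2019.
Next gap: 33 days. Oct 24 2019 + 33 days = Nov 26 2019.
Next gap: 37 days. Nov 26 2019 + 37 days = Jan 2 2020.
Next gap: 41 days. Jan 2 2020 + 41 days = Feb 12 2020.

Feb 12 2020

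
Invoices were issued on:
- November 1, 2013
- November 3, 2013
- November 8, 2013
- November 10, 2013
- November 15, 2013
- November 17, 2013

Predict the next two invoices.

November 22, 2013; November 24, 2013

The gap pattern 2, 5, 2, 5, 2 repeats every 2 events.
These are the Fridays and Sundays of each week.
The following Friday is November 22, 2013.
Next Sunday: November 24, 2013.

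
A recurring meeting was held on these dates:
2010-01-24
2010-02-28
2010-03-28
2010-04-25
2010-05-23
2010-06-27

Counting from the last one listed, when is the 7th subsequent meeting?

2011-01-23

These are Sundays at 28- or 35-day spacing (35, 28, 28, 28, 35).
The pattern: 4th Sunday of the month.
July 2010 — 4th Sunday is 2010-07-25.
August 2010 — 4th Sunday is 2010-08-22.
4th Sunday of September 2010: 2010-09-26.
October 2010 — 4th Sunday is 2010-10-24.
November 2010 — 4th Sunday is 2010-11-28.
December 2010 — 4th Sunday is 2010-12-26.
January 2011 — 4th Sunday is 2011-01-23.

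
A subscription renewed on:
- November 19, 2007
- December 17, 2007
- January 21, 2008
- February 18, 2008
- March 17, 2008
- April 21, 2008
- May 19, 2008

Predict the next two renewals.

June 16, 2008; July 21, 2008

All dates are Mondays, 28, 35, 28, 28, 35, 28 days apart.
Specifically, the 3rd Monday of each month.
3rd Monday of June 2008: June 16, 2008.
3rd Monday of July 2008: July 21, 2008.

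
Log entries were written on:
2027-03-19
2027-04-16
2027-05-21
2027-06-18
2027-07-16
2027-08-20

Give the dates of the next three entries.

Gaps: 28, 35, 28, 28, 35 days — a mix of 28 and 35. Every date is a Friday.
Each is the 3rd Friday of its month.
3rd Friday of September 2027: 2027-09-17.
October 2027 — 3rd Friday is 2027-10-15.
November 2027 — 3rd Friday is 2027-11-19.

2027-09-17, 2027-10-15, 2027-11-19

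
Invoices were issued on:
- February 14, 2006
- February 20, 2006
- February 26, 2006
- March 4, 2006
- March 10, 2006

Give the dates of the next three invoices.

Gaps between consecutive events: 6, 6, 6, 6 days — a constant 6-day interval.
March 10, 2006 + 6 days = March 16, 2006.
March 16, 2006 + 6 days = March 22, 2006.
March 22, 2006 + 6 days = March 28, 2006.

March 16, 2006; March 22, 2006; March 28, 2006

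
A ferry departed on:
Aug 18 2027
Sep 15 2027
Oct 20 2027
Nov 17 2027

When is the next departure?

These are Wednesdays at 28- or 35-day spacing (28, 35, 28).
The pattern: 3rd Wednesday of the month.
3rd Wednesday of December 2027: Dec 15 2027.

Dec 15 2027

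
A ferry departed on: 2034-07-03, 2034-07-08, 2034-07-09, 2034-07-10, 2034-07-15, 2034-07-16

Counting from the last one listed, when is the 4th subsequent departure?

Every event lands on a Monday or Saturday or Sunday (gaps cycle 5, 1, 1, 5, 1).
So the schedule is: every Monday, Saturday and Sunday.
Next Monday: 2034-07-17.
Next Saturday: 2034-07-22.
The following Sunday is 2034-07-23.
Next Monday: 2034-07-24.

2034-07-24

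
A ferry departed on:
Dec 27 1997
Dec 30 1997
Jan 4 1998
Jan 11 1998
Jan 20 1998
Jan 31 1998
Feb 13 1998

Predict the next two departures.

Feb 28 1998, Mar 17 1998

Gaps: 3, 5, 7, 9, 11, 13 days — each gap is 2 larger than the previous one.
Next gap: 15 days. Feb 13 1998 + 15 days = Feb 28 1998.
Next gap: 17 days. Feb 28 1998 + 17 days = Mar 17 1998.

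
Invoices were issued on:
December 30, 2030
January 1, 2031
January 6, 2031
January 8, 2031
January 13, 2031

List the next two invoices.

January 15, 2031; January 20, 2031

Gaps: 2, 5, 2, 5 days — not constant, but cyclic with period 2.
The events fall on every Monday and Wednesday.
Next Wednesday: January 15, 2031.
The following Monday is January 20, 2031.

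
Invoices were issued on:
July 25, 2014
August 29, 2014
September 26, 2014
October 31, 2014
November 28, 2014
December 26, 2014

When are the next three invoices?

All Fridays; the gaps (35, 28, 35, 28, 28) vary with month length.
This is the last Friday of each month.
January 2015 ends with Friday January 30, 2015.
February 2015 ends with Friday February 27, 2015.
Last Friday of March 2015: March 27, 2015.

January 30, 2015; February 27, 2015; March 27, 2015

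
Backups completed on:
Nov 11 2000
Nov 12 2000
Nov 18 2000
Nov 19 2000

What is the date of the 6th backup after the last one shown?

Dec 10 2000

Every event lands on a Saturday or Sunday (gaps cycle 1, 6, 1).
So the schedule is: every Saturday and Sunday.
Next Saturday: Nov 25 2000.
Next Sunday: Nov 26 2000.
The following Saturday is Dec 2 2000.
The following Sunday is Dec 3 2000.
Next Saturday: Dec 9 2000.
The following Sunday is Dec 10 2000.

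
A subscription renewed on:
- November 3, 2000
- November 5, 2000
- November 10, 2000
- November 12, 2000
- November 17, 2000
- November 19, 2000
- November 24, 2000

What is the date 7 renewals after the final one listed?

Every event lands on a Friday or Sunday (gaps cycle 2, 5, 2, 5, 2, 5).
So the schedule is: every Friday and Sunday.
Next Sunday: November 26, 2000.
Next Friday: December 1, 2000.
The following Sunday is December 3, 2000.
Next Friday: December 8, 2000.
Next Sunday: December 10, 2000.
Next Friday: December 15, 2000.
The following Sunday is December 17, 2000.

December 17, 2000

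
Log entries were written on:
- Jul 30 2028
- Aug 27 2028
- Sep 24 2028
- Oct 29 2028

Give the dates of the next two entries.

Every date is a Sunday; gaps 28, 28, 35 days.
Each is the last Sunday of its month (at least one falls on the 29th or later, ruling out '4th Sunday').
Last Sunday of November 2028: Nov 26 2028.
Last Sunday of December 2028: Dec 31 2028.

Nov 26 2028, Dec 31 2028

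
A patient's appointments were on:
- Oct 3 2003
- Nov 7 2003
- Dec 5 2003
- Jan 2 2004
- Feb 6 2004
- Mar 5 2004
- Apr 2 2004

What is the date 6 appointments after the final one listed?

Oct 1 2004

These are Fridays at 28- or 35-day spacing (35, 28, 28, 35, 28, 28).
The pattern: 1st Friday of the month.
May 2004 — 1st Friday is May 7 2004.
June 2004 — 1st Friday is Jun 4 2004.
1st Friday of July 2004: Jul 2 2004.
1st Friday of August 2004: Aug 6 2004.
September 2004 — 1st Friday is Sep 3 2004.
1st Friday of October 2004: Oct 1 2004.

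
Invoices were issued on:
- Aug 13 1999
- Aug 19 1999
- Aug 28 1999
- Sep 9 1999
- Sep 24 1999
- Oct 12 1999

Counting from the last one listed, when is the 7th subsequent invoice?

The spacing grows by 3 each time: 6, 9, 12, 15, 18 days.
Next gap: 21 days. Oct 12 1999 + 21 days = Nov 2 1999.
Next gap: 24 days. Nov 2 1999 + 24 days = Nov 26 1999.
Next gap: 27 days. Nov 26 1999 + 27 days = Dec 23 1999.
Next gap: 30 days. Dec 23 1999 + 30 days = Jan 22 2000.
Next gap: 33 days. Jan 22 2000 + 33 days = Feb 24 2000.
Next gap: 36 days. Feb 24 2000 + 36 days = Mar 31 2000.
Next gap: 39 days. Mar 31 2000 + 39 days = May 9 2000.

May 9 2000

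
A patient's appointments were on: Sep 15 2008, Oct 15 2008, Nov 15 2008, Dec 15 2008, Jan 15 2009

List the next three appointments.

Each date is the 15th; the gaps (30, 31, 30, 31) track the month lengths.
The rule is the 15th of each month.
Next: February 2009 → Feb 15 2009.
March 2009: Mar 15 2009.
April 2009: Apr 15 2009.

Feb 15 2009, Mar 15 2009, Apr 15 2009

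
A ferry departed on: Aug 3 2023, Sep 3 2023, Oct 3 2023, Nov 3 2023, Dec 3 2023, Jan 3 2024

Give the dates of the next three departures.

The day-of-month is always 3 (31, 30, 31, 30, 31 days between events).
So this recurs on the 3rd of each month.
February 2024: Feb 3 2024.
Next: March 2024 → Mar 3 2024.
April 2024: Apr 3 2024.

Feb 3 2024, Mar 3 2024, Apr 3 2024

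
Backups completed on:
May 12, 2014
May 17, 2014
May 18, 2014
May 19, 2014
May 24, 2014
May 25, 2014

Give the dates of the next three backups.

Gaps: 5, 1, 1, 5, 1 days — not constant, but cyclic with period 3.
The events fall on every Monday, Saturday and Sunday.
Next Monday: May 26, 2014.
The following Saturday is May 31, 2014.
The following Sunday is June 1, 2014.

May 26, 2014; May 31, 2014; June 1, 2014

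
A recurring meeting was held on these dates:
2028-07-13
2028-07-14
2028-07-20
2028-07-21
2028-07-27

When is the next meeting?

2028-07-28

Every event lands on a Thursday or Friday (gaps cycle 1, 6, 1, 6).
So the schedule is: every Thursday and Friday.
Next Friday: 2028-07-28.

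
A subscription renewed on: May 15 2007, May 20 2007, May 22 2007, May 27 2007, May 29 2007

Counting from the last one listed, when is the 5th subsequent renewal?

Jun 17 2007

Gaps: 5, 2, 5, 2 days — not constant, but cyclic with period 2.
The events fall on every Tuesday and Sunday.
Next Sunday: Jun 3 2007.
Next Tuesday: Jun 5 2007.
Next Sunday: Jun 10 2007.
The following Tuesday is Jun 12 2007.
The following Sunday is Jun 17 2007.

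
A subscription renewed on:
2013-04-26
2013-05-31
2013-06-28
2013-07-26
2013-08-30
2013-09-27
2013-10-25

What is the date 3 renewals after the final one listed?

2014-01-31

These are Fridays with 35, 28, 28, 35, 28, 28-day gaps.
Each is the final Friday of its month — 2013-05-31 is past the 28th, so '4th Friday' doesn't fit.
Last Friday of November 2013: 2013-11-29.
December 2013 ends with Friday 2013-12-27.
January 2014 ends with Friday 2014-01-31.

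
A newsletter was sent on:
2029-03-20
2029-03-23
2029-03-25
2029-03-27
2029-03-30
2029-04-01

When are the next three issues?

2029-04-03, 2029-04-06, 2029-04-08

Gaps: 3, 2, 2, 3, 2 days — not constant, but cyclic with period 3.
The events fall on every Tuesday, Friday and Sunday.
Next Tuesday: 2029-04-03.
Next Friday: 2029-04-06.
Next Sunday: 2029-04-08.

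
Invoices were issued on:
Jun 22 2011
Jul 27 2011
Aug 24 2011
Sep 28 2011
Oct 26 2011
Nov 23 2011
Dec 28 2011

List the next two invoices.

Gaps: 35, 28, 35, 28, 28, 35 days — a mix of 28 and 35. Every date is a Wednesday.
Each is the 4th Wednesday of its month.
January 2012 — 4th Wednesday is Jan 25 2012.
4th Wednesday of February 2012: Feb 22 2012.

Jan 25 2012, Feb 22 2012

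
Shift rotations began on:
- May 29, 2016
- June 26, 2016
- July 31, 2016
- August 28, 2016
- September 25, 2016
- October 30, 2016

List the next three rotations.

November 27, 2016; December 25, 2016; January 29, 2017

These are Sundays with 28, 35, 28, 28, 35-day gaps.
Each is the final Sunday of its month — May 29, 2016 is past the 28th, so '4th Sunday' doesn't fit.
Last Sunday of November 2016: November 27, 2016.
Last Sunday of December 2016: December 25, 2016.
Last Sunday of January 2017: January 29, 2017.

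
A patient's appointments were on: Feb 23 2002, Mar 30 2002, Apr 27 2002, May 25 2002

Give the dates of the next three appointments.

Jun 29 2002, Jul 27 2002, Aug 31 2002

All Saturdays; the gaps (35, 28, 28) vary with month length.
This is the last Saturday of each month.
June 2002 ends with Saturday Jun 29 2002.
July 2002 ends with Saturday Jul 27 2002.
Last Saturday of August 2002: Aug 31 2002.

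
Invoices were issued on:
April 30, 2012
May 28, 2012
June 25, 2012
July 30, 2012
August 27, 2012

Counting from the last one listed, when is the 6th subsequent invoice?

February 25, 2013

All Mondays; the gaps (28, 28, 35, 28) vary with month length.
This is the last Monday of each month.
September 2012 ends with Monday September 24, 2012.
October 2012 ends with Monday October 29, 2012.
November 2012 ends with Monday November 26, 2012.
Last Monday of December 2012: December 31, 2012.
Last Monday of January 2013: January 28, 2013.
Last Monday of February 2013: February 25, 2013.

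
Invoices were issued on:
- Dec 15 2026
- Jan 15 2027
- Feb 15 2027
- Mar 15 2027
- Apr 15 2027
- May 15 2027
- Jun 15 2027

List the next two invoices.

Each date is the 15th; the gaps (31, 31, 28, 31, 30, 31) track the month lengths.
The rule is the 15th of each month.
July 2027: Jul 15 2027.
Next: August 2027 → Aug 15 2027.

Jul 15 2027, Aug 15 2027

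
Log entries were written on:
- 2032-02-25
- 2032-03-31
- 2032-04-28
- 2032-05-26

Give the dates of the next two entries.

All Wednesdays; the gaps (35, 28, 28) vary with month length.
This is the last Wednesday of each month.
Last Wednesday of June 2032: 2032-06-30.
July 2032 ends with Wednesday 2032-07-28.

2032-06-30, 2032-07-28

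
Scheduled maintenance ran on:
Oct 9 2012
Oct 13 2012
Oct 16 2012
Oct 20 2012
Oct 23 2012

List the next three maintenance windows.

Oct 27 2012, Oct 30 2012, Nov 3 2012

Gaps: 4, 3, 4, 3 days — not constant, but cyclic with period 2.
The events fall on every Tuesday and Saturday.
The following Saturday is Oct 27 2012.
The following Tuesday is Oct 30 2012.
The following Saturday is Nov 3 2012.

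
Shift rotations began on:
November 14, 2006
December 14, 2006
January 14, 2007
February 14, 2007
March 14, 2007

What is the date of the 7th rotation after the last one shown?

October 14, 2007

Each date is the 14th; the gaps (30, 31, 31, 28) track the month lengths.
The rule is the 14th of each month.
Next: April 2007 → April 14, 2007.
May 2007: May 14, 2007.
Next: June 2007 → June 14, 2007.
July 2007: July 14, 2007.
Next: August 2007 → August 14, 2007.
Next: September 2007 → September 14, 2007.
October 2007: October 14, 2007.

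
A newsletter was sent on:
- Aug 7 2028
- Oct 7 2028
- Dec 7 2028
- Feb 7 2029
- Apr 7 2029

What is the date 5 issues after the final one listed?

Feb 7 2030

The day-of-month is always 7 (61, 61, 62, 59 days between events).
So this recurs on the 7th of every 2 months.
Next: June 2029 → Jun 7 2029.
August 2029: Aug 7 2029.
October 2029: Oct 7 2029.
December 2029: Dec 7 2029.
Next: February 2030 → Feb 7 2030.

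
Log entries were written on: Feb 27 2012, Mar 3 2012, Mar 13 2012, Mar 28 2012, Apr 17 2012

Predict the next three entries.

Intervals are 5, 10, 15, 20 days — an arithmetic progression with common difference 5.
Next gap: 25 days. Apr 17 2012 + 25 days = May 12 2012.
Next gap: 30 days. May 12 2012 + 30 days = Jun 11 2012.
Next gap: 35 days. Jun 11 2012 + 35 days = Jul 16 2012.

May 12 2012, Jun 11 2012, Jul 16 2012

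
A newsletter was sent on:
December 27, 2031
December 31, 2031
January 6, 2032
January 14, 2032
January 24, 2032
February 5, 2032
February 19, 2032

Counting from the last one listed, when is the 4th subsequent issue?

The spacing grows by 2 each time: 4, 6, 8, 10, 12, 14 days.
Next gap: 16 days. February 19, 2032 + 16 days = March 6, 2032.
Next gap: 18 days. March 6, 2032 + 18 days = March 24, 2032.
Next gap: 20 days. March 24, 2032 + 20 days = April 13, 2032.
Next gap: 22 days. April 13, 2032 + 22 days = May 5, 2032.

May 5, 2032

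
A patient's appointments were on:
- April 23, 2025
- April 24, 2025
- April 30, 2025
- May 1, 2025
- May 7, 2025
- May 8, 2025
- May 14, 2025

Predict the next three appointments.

Every event lands on a Wednesday or Thursday (gaps cycle 1, 6, 1, 6, 1, 6).
So the schedule is: every Wednesday and Thursday.
The following Thursday is May 15, 2025.
The following Wednesday is May 21, 2025.
Next Thursday: May 22, 2025.

May 15, 2025; May 21, 2025; May 22, 2025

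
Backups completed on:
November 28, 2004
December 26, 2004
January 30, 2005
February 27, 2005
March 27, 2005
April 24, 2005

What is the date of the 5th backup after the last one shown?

September 25, 2005

These are Sundays with 28, 35, 28, 28, 28-day gaps.
Each is the final Sunday of its month — January 30, 2005 is past the 28th, so '4th Sunday' doesn't fit.
May 2005 ends with Sunday May 29, 2005.
June 2005 ends with Sunday June 26, 2005.
Last Sunday of July 2005: July 31, 2005.
August 2005 ends with Sunday August 28, 2005.
Last Sunday of September 2005: September 25, 2005.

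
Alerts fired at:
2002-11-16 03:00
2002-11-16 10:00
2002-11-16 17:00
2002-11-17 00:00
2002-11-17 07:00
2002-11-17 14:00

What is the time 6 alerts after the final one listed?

Spacing: 7, 7, 7, 7, 7 h — constant 7 h.
2002-11-17 14:00 + 7 h = 2002-11-17 21:00.
2002-11-17 21:00 + 7 h = 2002-11-18 04:00.
2002-11-18 04:00 + 7 h = 2002-11-18 11:00.
2002-11-18 11:00 + 7 h = 2002-11-18 18:00.
2002-11-18 18:00 + 7 h = 2002-11-19 01:00.
2002-11-19 01:00 + 7 h = 2002-11-19 08:00.

2002-11-19 08:00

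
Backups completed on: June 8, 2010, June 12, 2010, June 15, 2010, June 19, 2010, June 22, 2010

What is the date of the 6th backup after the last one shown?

The gap pattern 4, 3, 4, 3 repeats every 2 events.
These are the Tuesdays and Saturdays of each week.
The following Saturday is June 26, 2010.
The following Tuesday is June 29, 2010.
Next Saturday: July 3, 2010.
Next Tuesday: July 6, 2010.
The following Saturday is July 10, 2010.
Next Tuesday: July 13, 2010.

July 13, 2010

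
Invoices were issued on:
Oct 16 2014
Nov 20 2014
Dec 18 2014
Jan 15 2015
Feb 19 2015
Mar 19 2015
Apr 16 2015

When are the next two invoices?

These are Thursdays at 28- or 35-day spacing (35, 28, 28, 35, 28, 28).
The pattern: 3rd Thursday of the month.
3rd Thursday of May 2015: May 21 2015.
June 2015 — 3rd Thursday is Jun 18 2015.

May 21 2015, Jun 18 2015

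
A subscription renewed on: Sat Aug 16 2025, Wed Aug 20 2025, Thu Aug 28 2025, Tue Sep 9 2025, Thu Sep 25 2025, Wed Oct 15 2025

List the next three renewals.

Intervals are 4, 8, 12, 16, 20 days — an arithmetic progression with common difference 4.
Next gap: 24 days. Wed Oct 15 2025 + 24 days = Sat Nov 8 2025.
Next gap: 28 days. Sat Nov 8 2025 + 28 days = Sat Dec 6 2025.
Next gap: 32 days. Sat Dec 6 2025 + 32 days = Wed Jan 7 2026.

Sat Nov 8 2025, Sat Dec 6 2025, Wed Jan 7 2026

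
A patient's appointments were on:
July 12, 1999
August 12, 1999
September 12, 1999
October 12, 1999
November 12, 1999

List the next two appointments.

December 12, 1999; January 12, 2000

Each date is the 12th; the gaps (31, 31, 30, 31) track the month lengths.
The rule is the 12th of each month.
December 1999: December 12, 1999.
January 2000: January 12, 2000.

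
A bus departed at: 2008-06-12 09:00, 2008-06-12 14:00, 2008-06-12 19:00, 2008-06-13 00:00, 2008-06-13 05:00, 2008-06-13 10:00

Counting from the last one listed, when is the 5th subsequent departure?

The interval is a steady 5 hours (5, 5, 5, 5, 5).
2008-06-13 10:00 + 5 h = 2008-06-13 15:00.
2008-06-13 15:00 + 5 h = 2008-06-13 20:00.
2008-06-13 20:00 + 5 h = 2008-06-14 01:00.
2008-06-14 01:00 + 5 h = 2008-06-14 06:00.
2008-06-14 06:00 + 5 h = 2008-06-14 11:00.

2008-06-14 11:00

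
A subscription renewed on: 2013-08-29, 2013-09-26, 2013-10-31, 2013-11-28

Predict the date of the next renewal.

2013-12-26

Every date is a Thursday; gaps 28, 35, 28 days.
Each is the last Thursday of its month (at least one falls on the 29th or later, ruling out '4th Thursday').
December 2013 ends with Thursday 2013-12-26.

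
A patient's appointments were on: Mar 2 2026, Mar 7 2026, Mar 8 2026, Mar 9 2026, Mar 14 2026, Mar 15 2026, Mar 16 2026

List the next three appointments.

Mar 21 2026, Mar 22 2026, Mar 23 2026

Every event lands on a Monday or Saturday or Sunday (gaps cycle 5, 1, 1, 5, 1, 1).
So the schedule is: every Monday, Saturday and Sunday.
Next Saturday: Mar 21 2026.
Next Sunday: Mar 22 2026.
Next Monday: Mar 23 2026.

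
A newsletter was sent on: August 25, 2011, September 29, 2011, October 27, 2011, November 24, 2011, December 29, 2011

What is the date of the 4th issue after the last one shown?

Every date is a Thursday; gaps 35, 28, 28, 35 days.
Each is the last Thursday of its month (at least one falls on the 29th or later, ruling out '4th Thursday').
Last Thursday of January 2012: January 26, 2012.
Last Thursday of February 2012: February 23, 2012.
March 2012 ends with Thursday March 29, 2012.
April 2012 ends with Thursday April 26, 2012.

April 26, 2012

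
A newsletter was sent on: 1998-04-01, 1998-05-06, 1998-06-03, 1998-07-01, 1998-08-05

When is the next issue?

Gaps: 35, 28, 28, 35 days — a mix of 28 and 35. Every date is a Wednesday.
Each is the 1st Wednesday of its month.
September 1998 — 1st Wednesday is 1998-09-02.

1998-09-02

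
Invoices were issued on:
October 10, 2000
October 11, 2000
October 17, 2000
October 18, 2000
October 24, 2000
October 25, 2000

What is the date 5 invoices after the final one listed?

Gaps: 1, 6, 1, 6, 1 days — not constant, but cyclic with period 2.
The events fall on every Tuesday and Wednesday.
Next Tuesday: October 31, 2000.
The following Wednesday is November 1, 2000.
Next Tuesday: November 7, 2000.
The following Wednesday is November 8, 2000.
Next Tuesday: November 14, 2000.

November 14, 2000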